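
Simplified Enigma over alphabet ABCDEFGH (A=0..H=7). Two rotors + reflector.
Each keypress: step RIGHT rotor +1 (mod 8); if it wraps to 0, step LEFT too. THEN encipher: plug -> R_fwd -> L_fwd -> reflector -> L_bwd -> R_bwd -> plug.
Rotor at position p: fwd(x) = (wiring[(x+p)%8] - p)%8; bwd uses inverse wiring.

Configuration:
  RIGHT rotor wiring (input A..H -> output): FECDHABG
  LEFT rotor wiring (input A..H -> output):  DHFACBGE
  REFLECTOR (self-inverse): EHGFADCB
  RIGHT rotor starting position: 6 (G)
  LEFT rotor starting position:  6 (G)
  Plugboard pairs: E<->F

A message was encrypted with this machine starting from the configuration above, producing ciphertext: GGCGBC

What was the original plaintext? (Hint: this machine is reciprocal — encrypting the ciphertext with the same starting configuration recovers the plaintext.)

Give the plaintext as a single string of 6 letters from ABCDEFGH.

Answer: CCBDHE

Derivation:
Char 1 ('G'): step: R->7, L=6; G->plug->G->R->B->L->G->refl->C->L'->F->R'->C->plug->C
Char 2 ('G'): step: R->0, L->7 (L advanced); G->plug->G->R->B->L->E->refl->A->L'->C->R'->C->plug->C
Char 3 ('C'): step: R->1, L=7; C->plug->C->R->C->L->A->refl->E->L'->B->R'->B->plug->B
Char 4 ('G'): step: R->2, L=7; G->plug->G->R->D->L->G->refl->C->L'->G->R'->D->plug->D
Char 5 ('B'): step: R->3, L=7; B->plug->B->R->E->L->B->refl->H->L'->H->R'->H->plug->H
Char 6 ('C'): step: R->4, L=7; C->plug->C->R->F->L->D->refl->F->L'->A->R'->F->plug->E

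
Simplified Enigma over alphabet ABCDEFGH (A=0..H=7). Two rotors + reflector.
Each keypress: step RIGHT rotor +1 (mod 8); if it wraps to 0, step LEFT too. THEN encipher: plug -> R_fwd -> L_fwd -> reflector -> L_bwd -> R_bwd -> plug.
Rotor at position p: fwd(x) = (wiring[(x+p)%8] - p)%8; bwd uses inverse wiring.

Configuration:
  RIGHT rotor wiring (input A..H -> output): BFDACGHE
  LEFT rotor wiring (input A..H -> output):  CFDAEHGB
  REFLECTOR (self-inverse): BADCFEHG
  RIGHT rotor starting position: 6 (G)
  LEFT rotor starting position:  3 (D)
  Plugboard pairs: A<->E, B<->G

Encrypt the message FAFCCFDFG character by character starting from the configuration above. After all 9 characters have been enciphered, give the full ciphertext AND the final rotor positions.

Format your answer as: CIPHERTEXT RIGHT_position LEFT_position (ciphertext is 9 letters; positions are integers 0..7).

Char 1 ('F'): step: R->7, L=3; F->plug->F->R->D->L->D->refl->C->L'->G->R'->C->plug->C
Char 2 ('A'): step: R->0, L->4 (L advanced); A->plug->E->R->C->L->C->refl->D->L'->B->R'->A->plug->E
Char 3 ('F'): step: R->1, L=4; F->plug->F->R->G->L->H->refl->G->L'->E->R'->A->plug->E
Char 4 ('C'): step: R->2, L=4; C->plug->C->R->A->L->A->refl->B->L'->F->R'->E->plug->A
Char 5 ('C'): step: R->3, L=4; C->plug->C->R->D->L->F->refl->E->L'->H->R'->B->plug->G
Char 6 ('F'): step: R->4, L=4; F->plug->F->R->B->L->D->refl->C->L'->C->R'->B->plug->G
Char 7 ('D'): step: R->5, L=4; D->plug->D->R->E->L->G->refl->H->L'->G->R'->F->plug->F
Char 8 ('F'): step: R->6, L=4; F->plug->F->R->C->L->C->refl->D->L'->B->R'->A->plug->E
Char 9 ('G'): step: R->7, L=4; G->plug->B->R->C->L->C->refl->D->L'->B->R'->E->plug->A
Final: ciphertext=CEEAGGFEA, RIGHT=7, LEFT=4

Answer: CEEAGGFEA 7 4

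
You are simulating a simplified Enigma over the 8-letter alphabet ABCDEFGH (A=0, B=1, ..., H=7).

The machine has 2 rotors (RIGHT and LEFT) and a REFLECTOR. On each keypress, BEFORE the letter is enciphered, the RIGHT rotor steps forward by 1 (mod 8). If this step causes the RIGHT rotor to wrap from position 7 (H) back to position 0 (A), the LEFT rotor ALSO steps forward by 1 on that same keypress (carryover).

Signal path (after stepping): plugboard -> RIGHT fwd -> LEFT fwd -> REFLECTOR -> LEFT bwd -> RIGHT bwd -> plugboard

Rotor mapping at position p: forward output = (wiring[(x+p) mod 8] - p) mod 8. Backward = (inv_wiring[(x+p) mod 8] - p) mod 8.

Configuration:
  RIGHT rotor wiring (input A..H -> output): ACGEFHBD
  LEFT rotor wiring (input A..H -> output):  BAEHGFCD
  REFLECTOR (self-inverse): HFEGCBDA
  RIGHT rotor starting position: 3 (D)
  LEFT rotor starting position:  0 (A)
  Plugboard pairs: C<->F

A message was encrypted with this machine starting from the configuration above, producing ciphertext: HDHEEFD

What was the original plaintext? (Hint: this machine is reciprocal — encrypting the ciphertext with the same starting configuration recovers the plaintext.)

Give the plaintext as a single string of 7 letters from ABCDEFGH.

Char 1 ('H'): step: R->4, L=0; H->plug->H->R->A->L->B->refl->F->L'->F->R'->C->plug->F
Char 2 ('D'): step: R->5, L=0; D->plug->D->R->D->L->H->refl->A->L'->B->R'->F->plug->C
Char 3 ('H'): step: R->6, L=0; H->plug->H->R->B->L->A->refl->H->L'->D->R'->A->plug->A
Char 4 ('E'): step: R->7, L=0; E->plug->E->R->F->L->F->refl->B->L'->A->R'->G->plug->G
Char 5 ('E'): step: R->0, L->1 (L advanced); E->plug->E->R->F->L->B->refl->F->L'->D->R'->H->plug->H
Char 6 ('F'): step: R->1, L=1; F->plug->C->R->D->L->F->refl->B->L'->F->R'->B->plug->B
Char 7 ('D'): step: R->2, L=1; D->plug->D->R->F->L->B->refl->F->L'->D->R'->C->plug->F

Answer: FCAGHBF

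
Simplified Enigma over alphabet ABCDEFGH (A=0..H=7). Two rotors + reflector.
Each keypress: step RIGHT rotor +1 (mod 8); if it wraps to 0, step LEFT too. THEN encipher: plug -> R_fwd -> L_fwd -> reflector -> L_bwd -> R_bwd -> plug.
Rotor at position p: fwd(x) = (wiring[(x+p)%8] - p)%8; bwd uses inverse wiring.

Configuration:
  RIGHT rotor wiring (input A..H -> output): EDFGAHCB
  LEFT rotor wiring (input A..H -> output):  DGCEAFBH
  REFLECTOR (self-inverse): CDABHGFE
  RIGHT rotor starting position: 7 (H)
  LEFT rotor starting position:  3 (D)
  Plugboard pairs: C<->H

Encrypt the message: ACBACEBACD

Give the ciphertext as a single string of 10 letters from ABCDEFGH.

Answer: EFEFHACDDB

Derivation:
Char 1 ('A'): step: R->0, L->4 (L advanced); A->plug->A->R->E->L->H->refl->E->L'->A->R'->E->plug->E
Char 2 ('C'): step: R->1, L=4; C->plug->H->R->D->L->D->refl->B->L'->B->R'->F->plug->F
Char 3 ('B'): step: R->2, L=4; B->plug->B->R->E->L->H->refl->E->L'->A->R'->E->plug->E
Char 4 ('A'): step: R->3, L=4; A->plug->A->R->D->L->D->refl->B->L'->B->R'->F->plug->F
Char 5 ('C'): step: R->4, L=4; C->plug->H->R->C->L->F->refl->G->L'->G->R'->C->plug->H
Char 6 ('E'): step: R->5, L=4; E->plug->E->R->G->L->G->refl->F->L'->C->R'->A->plug->A
Char 7 ('B'): step: R->6, L=4; B->plug->B->R->D->L->D->refl->B->L'->B->R'->H->plug->C
Char 8 ('A'): step: R->7, L=4; A->plug->A->R->C->L->F->refl->G->L'->G->R'->D->plug->D
Char 9 ('C'): step: R->0, L->5 (L advanced); C->plug->H->R->B->L->E->refl->H->L'->G->R'->D->plug->D
Char 10 ('D'): step: R->1, L=5; D->plug->D->R->H->L->D->refl->B->L'->E->R'->B->plug->B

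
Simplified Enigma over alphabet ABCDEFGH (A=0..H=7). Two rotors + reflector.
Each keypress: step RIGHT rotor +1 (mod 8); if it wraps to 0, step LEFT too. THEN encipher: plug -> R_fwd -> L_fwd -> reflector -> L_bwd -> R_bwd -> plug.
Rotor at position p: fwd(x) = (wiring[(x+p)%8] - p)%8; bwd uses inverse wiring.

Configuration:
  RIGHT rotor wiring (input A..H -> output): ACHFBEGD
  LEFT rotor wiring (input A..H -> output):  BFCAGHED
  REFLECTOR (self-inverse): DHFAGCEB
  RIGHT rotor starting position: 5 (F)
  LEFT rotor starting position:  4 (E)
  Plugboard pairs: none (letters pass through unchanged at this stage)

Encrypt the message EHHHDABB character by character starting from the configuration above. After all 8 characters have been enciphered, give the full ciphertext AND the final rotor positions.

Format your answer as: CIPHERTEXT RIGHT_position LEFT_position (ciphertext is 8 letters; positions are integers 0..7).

Answer: CEBABDAA 5 5

Derivation:
Char 1 ('E'): step: R->6, L=4; E->plug->E->R->B->L->D->refl->A->L'->C->R'->C->plug->C
Char 2 ('H'): step: R->7, L=4; H->plug->H->R->H->L->E->refl->G->L'->G->R'->E->plug->E
Char 3 ('H'): step: R->0, L->5 (L advanced); H->plug->H->R->D->L->E->refl->G->L'->C->R'->B->plug->B
Char 4 ('H'): step: R->1, L=5; H->plug->H->R->H->L->B->refl->H->L'->B->R'->A->plug->A
Char 5 ('D'): step: R->2, L=5; D->plug->D->R->C->L->G->refl->E->L'->D->R'->B->plug->B
Char 6 ('A'): step: R->3, L=5; A->plug->A->R->C->L->G->refl->E->L'->D->R'->D->plug->D
Char 7 ('B'): step: R->4, L=5; B->plug->B->R->A->L->C->refl->F->L'->F->R'->A->plug->A
Char 8 ('B'): step: R->5, L=5; B->plug->B->R->B->L->H->refl->B->L'->H->R'->A->plug->A
Final: ciphertext=CEBABDAA, RIGHT=5, LEFT=5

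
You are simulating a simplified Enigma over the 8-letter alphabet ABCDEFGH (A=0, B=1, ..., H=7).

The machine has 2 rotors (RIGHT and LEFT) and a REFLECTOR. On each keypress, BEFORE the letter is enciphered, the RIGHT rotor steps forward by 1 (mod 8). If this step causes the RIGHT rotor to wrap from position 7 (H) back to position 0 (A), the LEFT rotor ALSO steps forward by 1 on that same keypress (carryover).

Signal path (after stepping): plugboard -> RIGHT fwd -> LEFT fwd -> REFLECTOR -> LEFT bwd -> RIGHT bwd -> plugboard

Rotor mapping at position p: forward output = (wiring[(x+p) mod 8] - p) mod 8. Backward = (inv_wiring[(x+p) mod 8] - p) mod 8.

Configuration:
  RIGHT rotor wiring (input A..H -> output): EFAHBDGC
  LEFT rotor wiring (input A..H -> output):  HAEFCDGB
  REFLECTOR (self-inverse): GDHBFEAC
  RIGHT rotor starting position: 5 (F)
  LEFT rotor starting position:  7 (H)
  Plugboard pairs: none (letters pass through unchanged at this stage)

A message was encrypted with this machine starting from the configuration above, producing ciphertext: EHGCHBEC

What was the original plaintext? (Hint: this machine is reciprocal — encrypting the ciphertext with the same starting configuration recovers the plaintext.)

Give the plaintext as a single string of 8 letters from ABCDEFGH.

Answer: HEEGGFGD

Derivation:
Char 1 ('E'): step: R->6, L=7; E->plug->E->R->C->L->B->refl->D->L'->F->R'->H->plug->H
Char 2 ('H'): step: R->7, L=7; H->plug->H->R->H->L->H->refl->C->L'->A->R'->E->plug->E
Char 3 ('G'): step: R->0, L->0 (L advanced); G->plug->G->R->G->L->G->refl->A->L'->B->R'->E->plug->E
Char 4 ('C'): step: R->1, L=0; C->plug->C->R->G->L->G->refl->A->L'->B->R'->G->plug->G
Char 5 ('H'): step: R->2, L=0; H->plug->H->R->D->L->F->refl->E->L'->C->R'->G->plug->G
Char 6 ('B'): step: R->3, L=0; B->plug->B->R->G->L->G->refl->A->L'->B->R'->F->plug->F
Char 7 ('E'): step: R->4, L=0; E->plug->E->R->A->L->H->refl->C->L'->E->R'->G->plug->G
Char 8 ('C'): step: R->5, L=0; C->plug->C->R->F->L->D->refl->B->L'->H->R'->D->plug->D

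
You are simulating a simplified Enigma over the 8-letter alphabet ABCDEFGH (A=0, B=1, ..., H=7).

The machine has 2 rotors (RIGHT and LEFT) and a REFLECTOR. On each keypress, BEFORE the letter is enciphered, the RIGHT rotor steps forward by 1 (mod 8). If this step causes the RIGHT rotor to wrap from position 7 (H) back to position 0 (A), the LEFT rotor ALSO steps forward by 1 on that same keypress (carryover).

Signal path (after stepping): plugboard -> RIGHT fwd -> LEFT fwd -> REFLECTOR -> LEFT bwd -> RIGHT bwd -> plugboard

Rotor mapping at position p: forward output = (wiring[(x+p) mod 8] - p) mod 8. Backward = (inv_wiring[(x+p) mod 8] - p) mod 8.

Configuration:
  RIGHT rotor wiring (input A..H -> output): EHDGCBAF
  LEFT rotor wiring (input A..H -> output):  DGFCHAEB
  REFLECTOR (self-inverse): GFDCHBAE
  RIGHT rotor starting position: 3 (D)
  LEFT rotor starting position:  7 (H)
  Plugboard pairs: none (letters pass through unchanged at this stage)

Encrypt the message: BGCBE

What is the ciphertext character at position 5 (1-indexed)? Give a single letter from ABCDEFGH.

Char 1 ('B'): step: R->4, L=7; B->plug->B->R->F->L->A->refl->G->L'->D->R'->F->plug->F
Char 2 ('G'): step: R->5, L=7; G->plug->G->R->B->L->E->refl->H->L'->C->R'->E->plug->E
Char 3 ('C'): step: R->6, L=7; C->plug->C->R->G->L->B->refl->F->L'->H->R'->B->plug->B
Char 4 ('B'): step: R->7, L=7; B->plug->B->R->F->L->A->refl->G->L'->D->R'->F->plug->F
Char 5 ('E'): step: R->0, L->0 (L advanced); E->plug->E->R->C->L->F->refl->B->L'->H->R'->B->plug->B

B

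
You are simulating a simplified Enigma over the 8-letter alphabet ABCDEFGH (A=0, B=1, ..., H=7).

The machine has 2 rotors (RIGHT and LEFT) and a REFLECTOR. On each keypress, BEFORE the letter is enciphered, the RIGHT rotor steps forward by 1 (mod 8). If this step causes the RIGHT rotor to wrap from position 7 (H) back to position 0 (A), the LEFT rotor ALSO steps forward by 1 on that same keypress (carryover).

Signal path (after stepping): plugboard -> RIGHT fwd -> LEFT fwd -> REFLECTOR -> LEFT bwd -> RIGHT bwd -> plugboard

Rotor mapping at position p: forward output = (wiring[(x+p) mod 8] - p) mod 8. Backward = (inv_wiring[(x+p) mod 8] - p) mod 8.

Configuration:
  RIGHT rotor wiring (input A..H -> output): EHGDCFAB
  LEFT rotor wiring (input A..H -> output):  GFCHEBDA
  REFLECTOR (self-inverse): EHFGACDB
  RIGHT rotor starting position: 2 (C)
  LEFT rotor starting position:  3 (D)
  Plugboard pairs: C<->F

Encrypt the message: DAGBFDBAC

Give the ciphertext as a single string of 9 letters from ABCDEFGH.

Char 1 ('D'): step: R->3, L=3; D->plug->D->R->F->L->D->refl->G->L'->C->R'->C->plug->F
Char 2 ('A'): step: R->4, L=3; A->plug->A->R->G->L->C->refl->F->L'->E->R'->C->plug->F
Char 3 ('G'): step: R->5, L=3; G->plug->G->R->G->L->C->refl->F->L'->E->R'->C->plug->F
Char 4 ('B'): step: R->6, L=3; B->plug->B->R->D->L->A->refl->E->L'->A->R'->E->plug->E
Char 5 ('F'): step: R->7, L=3; F->plug->C->R->A->L->E->refl->A->L'->D->R'->F->plug->C
Char 6 ('D'): step: R->0, L->4 (L advanced); D->plug->D->R->D->L->E->refl->A->L'->A->R'->G->plug->G
Char 7 ('B'): step: R->1, L=4; B->plug->B->R->F->L->B->refl->H->L'->C->R'->C->plug->F
Char 8 ('A'): step: R->2, L=4; A->plug->A->R->E->L->C->refl->F->L'->B->R'->B->plug->B
Char 9 ('C'): step: R->3, L=4; C->plug->F->R->B->L->F->refl->C->L'->E->R'->G->plug->G

Answer: FFFECGFBG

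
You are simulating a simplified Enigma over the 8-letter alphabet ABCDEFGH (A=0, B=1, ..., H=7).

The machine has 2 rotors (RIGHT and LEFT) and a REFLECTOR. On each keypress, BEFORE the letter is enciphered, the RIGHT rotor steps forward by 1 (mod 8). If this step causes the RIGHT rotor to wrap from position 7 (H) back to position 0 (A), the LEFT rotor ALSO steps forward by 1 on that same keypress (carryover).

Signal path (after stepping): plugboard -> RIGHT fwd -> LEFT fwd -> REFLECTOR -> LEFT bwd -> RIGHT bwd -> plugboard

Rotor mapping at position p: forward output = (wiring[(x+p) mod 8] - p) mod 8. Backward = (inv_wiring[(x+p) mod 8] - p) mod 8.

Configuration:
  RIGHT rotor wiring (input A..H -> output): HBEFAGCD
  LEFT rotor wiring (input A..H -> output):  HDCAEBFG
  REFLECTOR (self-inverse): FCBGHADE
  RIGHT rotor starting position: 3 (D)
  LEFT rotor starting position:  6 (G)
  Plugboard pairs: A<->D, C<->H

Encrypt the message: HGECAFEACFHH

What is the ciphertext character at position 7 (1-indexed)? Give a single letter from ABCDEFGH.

Char 1 ('H'): step: R->4, L=6; H->plug->C->R->G->L->G->refl->D->L'->H->R'->D->plug->A
Char 2 ('G'): step: R->5, L=6; G->plug->G->R->A->L->H->refl->E->L'->E->R'->E->plug->E
Char 3 ('E'): step: R->6, L=6; E->plug->E->R->G->L->G->refl->D->L'->H->R'->F->plug->F
Char 4 ('C'): step: R->7, L=6; C->plug->H->R->D->L->F->refl->A->L'->B->R'->F->plug->F
Char 5 ('A'): step: R->0, L->7 (L advanced); A->plug->D->R->F->L->F->refl->A->L'->B->R'->B->plug->B
Char 6 ('F'): step: R->1, L=7; F->plug->F->R->B->L->A->refl->F->L'->F->R'->E->plug->E
Char 7 ('E'): step: R->2, L=7; E->plug->E->R->A->L->H->refl->E->L'->C->R'->A->plug->D

D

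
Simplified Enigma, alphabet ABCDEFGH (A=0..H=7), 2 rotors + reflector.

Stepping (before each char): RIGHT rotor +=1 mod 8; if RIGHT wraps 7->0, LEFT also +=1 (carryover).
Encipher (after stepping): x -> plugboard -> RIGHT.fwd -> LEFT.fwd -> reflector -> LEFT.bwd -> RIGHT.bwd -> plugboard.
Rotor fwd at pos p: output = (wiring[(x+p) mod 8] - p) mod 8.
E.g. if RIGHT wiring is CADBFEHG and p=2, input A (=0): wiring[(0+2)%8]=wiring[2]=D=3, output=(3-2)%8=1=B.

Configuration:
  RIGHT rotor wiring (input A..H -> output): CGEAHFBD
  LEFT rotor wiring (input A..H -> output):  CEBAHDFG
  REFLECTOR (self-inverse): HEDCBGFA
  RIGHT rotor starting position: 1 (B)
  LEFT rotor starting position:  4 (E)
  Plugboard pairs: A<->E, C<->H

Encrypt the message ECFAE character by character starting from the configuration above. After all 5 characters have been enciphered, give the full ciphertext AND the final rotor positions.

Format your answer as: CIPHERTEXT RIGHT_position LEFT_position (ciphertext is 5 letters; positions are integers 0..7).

Answer: AEDDD 6 4

Derivation:
Char 1 ('E'): step: R->2, L=4; E->plug->A->R->C->L->B->refl->E->L'->H->R'->E->plug->A
Char 2 ('C'): step: R->3, L=4; C->plug->H->R->B->L->H->refl->A->L'->F->R'->A->plug->E
Char 3 ('F'): step: R->4, L=4; F->plug->F->R->C->L->B->refl->E->L'->H->R'->D->plug->D
Char 4 ('A'): step: R->5, L=4; A->plug->E->R->B->L->H->refl->A->L'->F->R'->D->plug->D
Char 5 ('E'): step: R->6, L=4; E->plug->A->R->D->L->C->refl->D->L'->A->R'->D->plug->D
Final: ciphertext=AEDDD, RIGHT=6, LEFT=4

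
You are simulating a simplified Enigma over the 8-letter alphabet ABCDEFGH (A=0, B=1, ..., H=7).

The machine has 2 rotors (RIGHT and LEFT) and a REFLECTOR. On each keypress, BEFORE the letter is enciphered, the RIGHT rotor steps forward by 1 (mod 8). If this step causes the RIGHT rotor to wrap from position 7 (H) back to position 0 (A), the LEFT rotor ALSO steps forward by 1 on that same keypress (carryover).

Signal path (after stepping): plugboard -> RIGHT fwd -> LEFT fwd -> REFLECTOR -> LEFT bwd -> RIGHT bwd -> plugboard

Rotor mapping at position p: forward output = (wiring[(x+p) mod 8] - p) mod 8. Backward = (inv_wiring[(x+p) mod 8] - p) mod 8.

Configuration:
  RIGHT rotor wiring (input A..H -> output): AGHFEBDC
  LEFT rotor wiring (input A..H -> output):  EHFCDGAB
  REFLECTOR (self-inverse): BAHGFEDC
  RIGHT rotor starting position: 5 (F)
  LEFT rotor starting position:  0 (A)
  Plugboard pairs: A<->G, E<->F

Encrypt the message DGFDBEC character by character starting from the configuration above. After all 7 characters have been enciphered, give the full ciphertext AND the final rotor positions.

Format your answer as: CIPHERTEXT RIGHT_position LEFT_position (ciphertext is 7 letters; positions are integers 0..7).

Answer: CBEGGAG 4 1

Derivation:
Char 1 ('D'): step: R->6, L=0; D->plug->D->R->A->L->E->refl->F->L'->C->R'->C->plug->C
Char 2 ('G'): step: R->7, L=0; G->plug->A->R->D->L->C->refl->H->L'->B->R'->B->plug->B
Char 3 ('F'): step: R->0, L->1 (L advanced); F->plug->E->R->E->L->F->refl->E->L'->B->R'->F->plug->E
Char 4 ('D'): step: R->1, L=1; D->plug->D->R->D->L->C->refl->H->L'->F->R'->A->plug->G
Char 5 ('B'): step: R->2, L=1; B->plug->B->R->D->L->C->refl->H->L'->F->R'->A->plug->G
Char 6 ('E'): step: R->3, L=1; E->plug->F->R->F->L->H->refl->C->L'->D->R'->G->plug->A
Char 7 ('C'): step: R->4, L=1; C->plug->C->R->H->L->D->refl->G->L'->A->R'->A->plug->G
Final: ciphertext=CBEGGAG, RIGHT=4, LEFT=1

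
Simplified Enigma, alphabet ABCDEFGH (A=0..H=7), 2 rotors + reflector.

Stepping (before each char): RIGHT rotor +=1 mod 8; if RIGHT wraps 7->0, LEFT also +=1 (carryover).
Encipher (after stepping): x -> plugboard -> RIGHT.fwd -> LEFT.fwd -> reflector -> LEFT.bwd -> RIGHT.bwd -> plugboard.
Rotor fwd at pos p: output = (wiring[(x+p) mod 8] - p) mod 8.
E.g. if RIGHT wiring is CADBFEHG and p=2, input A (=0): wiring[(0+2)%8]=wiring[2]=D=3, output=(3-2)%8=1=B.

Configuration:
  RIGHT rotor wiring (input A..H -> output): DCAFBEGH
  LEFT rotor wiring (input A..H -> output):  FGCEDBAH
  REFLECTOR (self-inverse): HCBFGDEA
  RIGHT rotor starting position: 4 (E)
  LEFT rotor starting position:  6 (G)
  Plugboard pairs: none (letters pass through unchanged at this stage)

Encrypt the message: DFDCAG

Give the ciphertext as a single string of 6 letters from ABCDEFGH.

Answer: AHABFF

Derivation:
Char 1 ('D'): step: R->5, L=6; D->plug->D->R->G->L->F->refl->D->L'->H->R'->A->plug->A
Char 2 ('F'): step: R->6, L=6; F->plug->F->R->H->L->D->refl->F->L'->G->R'->H->plug->H
Char 3 ('D'): step: R->7, L=6; D->plug->D->R->B->L->B->refl->C->L'->A->R'->A->plug->A
Char 4 ('C'): step: R->0, L->7 (L advanced); C->plug->C->R->A->L->A->refl->H->L'->C->R'->B->plug->B
Char 5 ('A'): step: R->1, L=7; A->plug->A->R->B->L->G->refl->E->L'->F->R'->F->plug->F
Char 6 ('G'): step: R->2, L=7; G->plug->G->R->B->L->G->refl->E->L'->F->R'->F->plug->F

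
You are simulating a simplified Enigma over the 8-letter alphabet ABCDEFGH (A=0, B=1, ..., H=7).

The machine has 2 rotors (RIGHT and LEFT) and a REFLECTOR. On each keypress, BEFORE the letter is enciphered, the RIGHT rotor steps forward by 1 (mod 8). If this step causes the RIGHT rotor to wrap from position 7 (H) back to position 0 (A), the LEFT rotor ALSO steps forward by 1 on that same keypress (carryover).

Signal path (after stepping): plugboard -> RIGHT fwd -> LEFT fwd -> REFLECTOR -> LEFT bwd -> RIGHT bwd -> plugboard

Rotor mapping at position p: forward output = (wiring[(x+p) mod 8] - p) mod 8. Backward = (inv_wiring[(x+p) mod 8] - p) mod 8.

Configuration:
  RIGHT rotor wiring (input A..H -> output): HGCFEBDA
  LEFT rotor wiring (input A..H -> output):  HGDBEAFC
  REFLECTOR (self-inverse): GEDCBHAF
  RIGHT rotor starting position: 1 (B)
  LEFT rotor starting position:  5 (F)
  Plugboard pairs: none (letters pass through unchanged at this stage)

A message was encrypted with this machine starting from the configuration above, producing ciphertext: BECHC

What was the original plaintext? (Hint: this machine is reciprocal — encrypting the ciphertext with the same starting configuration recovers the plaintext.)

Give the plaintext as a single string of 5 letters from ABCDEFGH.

Char 1 ('B'): step: R->2, L=5; B->plug->B->R->D->L->C->refl->D->L'->A->R'->A->plug->A
Char 2 ('E'): step: R->3, L=5; E->plug->E->R->F->L->G->refl->A->L'->B->R'->B->plug->B
Char 3 ('C'): step: R->4, L=5; C->plug->C->R->H->L->H->refl->F->L'->C->R'->F->plug->F
Char 4 ('H'): step: R->5, L=5; H->plug->H->R->H->L->H->refl->F->L'->C->R'->D->plug->D
Char 5 ('C'): step: R->6, L=5; C->plug->C->R->B->L->A->refl->G->L'->F->R'->A->plug->A

Answer: ABFDA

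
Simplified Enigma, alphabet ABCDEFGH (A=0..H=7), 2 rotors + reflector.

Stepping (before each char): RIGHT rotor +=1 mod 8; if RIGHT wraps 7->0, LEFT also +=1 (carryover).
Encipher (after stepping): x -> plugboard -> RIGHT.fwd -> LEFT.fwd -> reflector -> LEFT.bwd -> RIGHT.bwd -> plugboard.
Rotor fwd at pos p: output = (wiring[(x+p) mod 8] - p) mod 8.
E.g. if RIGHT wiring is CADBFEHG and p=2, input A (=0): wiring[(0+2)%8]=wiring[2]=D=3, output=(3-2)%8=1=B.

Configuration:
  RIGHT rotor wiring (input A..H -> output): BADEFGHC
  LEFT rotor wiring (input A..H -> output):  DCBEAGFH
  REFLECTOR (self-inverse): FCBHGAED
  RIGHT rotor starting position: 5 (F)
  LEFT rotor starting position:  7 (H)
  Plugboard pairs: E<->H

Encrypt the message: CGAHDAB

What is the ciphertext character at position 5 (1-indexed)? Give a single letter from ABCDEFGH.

Char 1 ('C'): step: R->6, L=7; C->plug->C->R->D->L->C->refl->B->L'->F->R'->E->plug->H
Char 2 ('G'): step: R->7, L=7; G->plug->G->R->H->L->G->refl->E->L'->B->R'->C->plug->C
Char 3 ('A'): step: R->0, L->0 (L advanced); A->plug->A->R->B->L->C->refl->B->L'->C->R'->H->plug->E
Char 4 ('H'): step: R->1, L=0; H->plug->E->R->F->L->G->refl->E->L'->D->R'->C->plug->C
Char 5 ('D'): step: R->2, L=0; D->plug->D->R->E->L->A->refl->F->L'->G->R'->H->plug->E

E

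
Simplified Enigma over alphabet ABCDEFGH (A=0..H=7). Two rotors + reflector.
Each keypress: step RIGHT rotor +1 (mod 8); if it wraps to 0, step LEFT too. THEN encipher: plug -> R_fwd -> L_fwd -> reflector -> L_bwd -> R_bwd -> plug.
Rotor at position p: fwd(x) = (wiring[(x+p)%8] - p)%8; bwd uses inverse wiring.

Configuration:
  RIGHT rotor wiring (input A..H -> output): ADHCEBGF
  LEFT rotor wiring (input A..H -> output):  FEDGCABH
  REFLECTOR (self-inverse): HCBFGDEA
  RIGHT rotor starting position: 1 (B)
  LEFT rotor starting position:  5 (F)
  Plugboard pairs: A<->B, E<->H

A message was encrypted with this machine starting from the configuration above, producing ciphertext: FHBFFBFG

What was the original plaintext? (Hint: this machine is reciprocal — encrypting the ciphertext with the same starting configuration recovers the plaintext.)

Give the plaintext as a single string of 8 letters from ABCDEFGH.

Answer: HCFHEGCH

Derivation:
Char 1 ('F'): step: R->2, L=5; F->plug->F->R->D->L->A->refl->H->L'->E->R'->E->plug->H
Char 2 ('H'): step: R->3, L=5; H->plug->E->R->C->L->C->refl->B->L'->G->R'->C->plug->C
Char 3 ('B'): step: R->4, L=5; B->plug->A->R->A->L->D->refl->F->L'->H->R'->F->plug->F
Char 4 ('F'): step: R->5, L=5; F->plug->F->R->C->L->C->refl->B->L'->G->R'->E->plug->H
Char 5 ('F'): step: R->6, L=5; F->plug->F->R->E->L->H->refl->A->L'->D->R'->H->plug->E
Char 6 ('B'): step: R->7, L=5; B->plug->A->R->G->L->B->refl->C->L'->C->R'->G->plug->G
Char 7 ('F'): step: R->0, L->6 (L advanced); F->plug->F->R->B->L->B->refl->C->L'->H->R'->C->plug->C
Char 8 ('G'): step: R->1, L=6; G->plug->G->R->E->L->F->refl->D->L'->A->R'->E->plug->H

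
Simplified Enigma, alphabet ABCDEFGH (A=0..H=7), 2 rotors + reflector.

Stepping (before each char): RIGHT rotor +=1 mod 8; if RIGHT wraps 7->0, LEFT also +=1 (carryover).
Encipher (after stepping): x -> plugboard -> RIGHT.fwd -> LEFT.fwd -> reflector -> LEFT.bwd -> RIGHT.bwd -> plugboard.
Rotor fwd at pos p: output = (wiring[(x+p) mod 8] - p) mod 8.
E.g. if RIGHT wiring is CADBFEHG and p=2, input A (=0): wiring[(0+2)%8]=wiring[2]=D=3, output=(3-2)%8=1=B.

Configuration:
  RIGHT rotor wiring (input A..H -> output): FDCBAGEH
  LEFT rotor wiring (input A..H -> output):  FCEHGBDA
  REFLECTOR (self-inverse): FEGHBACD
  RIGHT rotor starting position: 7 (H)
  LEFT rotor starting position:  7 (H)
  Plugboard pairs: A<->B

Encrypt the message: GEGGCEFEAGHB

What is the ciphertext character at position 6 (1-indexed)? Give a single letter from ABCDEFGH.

Char 1 ('G'): step: R->0, L->0 (L advanced); G->plug->G->R->E->L->G->refl->C->L'->B->R'->D->plug->D
Char 2 ('E'): step: R->1, L=0; E->plug->E->R->F->L->B->refl->E->L'->C->R'->A->plug->B
Char 3 ('G'): step: R->2, L=0; G->plug->G->R->D->L->H->refl->D->L'->G->R'->C->plug->C
Char 4 ('G'): step: R->3, L=0; G->plug->G->R->A->L->F->refl->A->L'->H->R'->H->plug->H
Char 5 ('C'): step: R->4, L=0; C->plug->C->R->A->L->F->refl->A->L'->H->R'->F->plug->F
Char 6 ('E'): step: R->5, L=0; E->plug->E->R->G->L->D->refl->H->L'->D->R'->H->plug->H

H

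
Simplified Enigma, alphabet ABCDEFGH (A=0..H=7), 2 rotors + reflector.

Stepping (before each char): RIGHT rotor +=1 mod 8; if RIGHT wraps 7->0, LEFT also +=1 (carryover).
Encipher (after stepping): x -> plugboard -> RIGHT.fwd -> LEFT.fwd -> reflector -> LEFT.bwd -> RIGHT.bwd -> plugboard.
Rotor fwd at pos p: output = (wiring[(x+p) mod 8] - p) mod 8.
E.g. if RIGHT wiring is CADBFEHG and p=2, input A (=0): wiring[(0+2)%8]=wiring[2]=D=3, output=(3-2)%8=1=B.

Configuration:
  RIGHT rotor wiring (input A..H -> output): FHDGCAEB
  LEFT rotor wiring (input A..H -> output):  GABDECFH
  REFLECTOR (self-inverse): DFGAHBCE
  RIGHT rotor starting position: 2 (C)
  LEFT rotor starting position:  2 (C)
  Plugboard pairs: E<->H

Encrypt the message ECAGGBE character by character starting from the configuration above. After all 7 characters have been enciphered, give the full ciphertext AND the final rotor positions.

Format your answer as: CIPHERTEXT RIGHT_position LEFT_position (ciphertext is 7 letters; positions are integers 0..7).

Answer: HACBECB 1 3

Derivation:
Char 1 ('E'): step: R->3, L=2; E->plug->H->R->A->L->H->refl->E->L'->G->R'->E->plug->H
Char 2 ('C'): step: R->4, L=2; C->plug->C->R->A->L->H->refl->E->L'->G->R'->A->plug->A
Char 3 ('A'): step: R->5, L=2; A->plug->A->R->D->L->A->refl->D->L'->E->R'->C->plug->C
Char 4 ('G'): step: R->6, L=2; G->plug->G->R->E->L->D->refl->A->L'->D->R'->B->plug->B
Char 5 ('G'): step: R->7, L=2; G->plug->G->R->B->L->B->refl->F->L'->F->R'->H->plug->E
Char 6 ('B'): step: R->0, L->3 (L advanced); B->plug->B->R->H->L->G->refl->C->L'->D->R'->C->plug->C
Char 7 ('E'): step: R->1, L=3; E->plug->H->R->E->L->E->refl->H->L'->C->R'->B->plug->B
Final: ciphertext=HACBECB, RIGHT=1, LEFT=3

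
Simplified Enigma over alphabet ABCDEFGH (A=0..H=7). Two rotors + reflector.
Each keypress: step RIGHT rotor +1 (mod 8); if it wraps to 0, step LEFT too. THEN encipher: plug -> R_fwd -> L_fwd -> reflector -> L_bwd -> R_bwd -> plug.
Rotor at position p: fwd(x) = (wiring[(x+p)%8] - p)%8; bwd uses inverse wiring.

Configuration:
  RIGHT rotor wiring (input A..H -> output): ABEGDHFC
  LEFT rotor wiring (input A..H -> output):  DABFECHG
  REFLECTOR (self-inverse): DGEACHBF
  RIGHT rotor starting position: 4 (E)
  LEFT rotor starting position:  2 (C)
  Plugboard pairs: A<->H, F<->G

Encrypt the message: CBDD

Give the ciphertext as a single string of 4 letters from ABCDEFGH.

Answer: HGCA

Derivation:
Char 1 ('C'): step: R->5, L=2; C->plug->C->R->F->L->E->refl->C->L'->C->R'->A->plug->H
Char 2 ('B'): step: R->6, L=2; B->plug->B->R->E->L->F->refl->H->L'->A->R'->F->plug->G
Char 3 ('D'): step: R->7, L=2; D->plug->D->R->F->L->E->refl->C->L'->C->R'->C->plug->C
Char 4 ('D'): step: R->0, L->3 (L advanced); D->plug->D->R->G->L->F->refl->H->L'->C->R'->H->plug->A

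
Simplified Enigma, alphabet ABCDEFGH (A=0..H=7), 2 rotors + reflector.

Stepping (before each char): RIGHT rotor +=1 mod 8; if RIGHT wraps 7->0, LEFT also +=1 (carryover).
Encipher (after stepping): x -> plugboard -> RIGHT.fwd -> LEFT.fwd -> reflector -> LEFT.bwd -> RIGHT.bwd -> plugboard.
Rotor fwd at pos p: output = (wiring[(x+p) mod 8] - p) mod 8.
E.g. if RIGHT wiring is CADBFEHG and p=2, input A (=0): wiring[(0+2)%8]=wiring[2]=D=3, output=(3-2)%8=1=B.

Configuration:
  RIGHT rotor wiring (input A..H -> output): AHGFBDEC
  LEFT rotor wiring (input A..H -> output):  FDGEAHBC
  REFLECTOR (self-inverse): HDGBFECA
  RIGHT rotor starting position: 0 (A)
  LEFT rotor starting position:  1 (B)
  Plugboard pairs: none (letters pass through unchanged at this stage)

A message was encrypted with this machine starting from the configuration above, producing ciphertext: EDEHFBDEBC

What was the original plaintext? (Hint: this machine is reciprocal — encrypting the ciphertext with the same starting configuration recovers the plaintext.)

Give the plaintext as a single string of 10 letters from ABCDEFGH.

Answer: ACDBBEBHCG

Derivation:
Char 1 ('E'): step: R->1, L=1; E->plug->E->R->C->L->D->refl->B->L'->G->R'->A->plug->A
Char 2 ('D'): step: R->2, L=1; D->plug->D->R->B->L->F->refl->E->L'->H->R'->C->plug->C
Char 3 ('E'): step: R->3, L=1; E->plug->E->R->H->L->E->refl->F->L'->B->R'->D->plug->D
Char 4 ('H'): step: R->4, L=1; H->plug->H->R->B->L->F->refl->E->L'->H->R'->B->plug->B
Char 5 ('F'): step: R->5, L=1; F->plug->F->R->B->L->F->refl->E->L'->H->R'->B->plug->B
Char 6 ('B'): step: R->6, L=1; B->plug->B->R->E->L->G->refl->C->L'->A->R'->E->plug->E
Char 7 ('D'): step: R->7, L=1; D->plug->D->R->H->L->E->refl->F->L'->B->R'->B->plug->B
Char 8 ('E'): step: R->0, L->2 (L advanced); E->plug->E->R->B->L->C->refl->G->L'->C->R'->H->plug->H
Char 9 ('B'): step: R->1, L=2; B->plug->B->R->F->L->A->refl->H->L'->E->R'->C->plug->C
Char 10 ('C'): step: R->2, L=2; C->plug->C->R->H->L->B->refl->D->L'->G->R'->G->plug->G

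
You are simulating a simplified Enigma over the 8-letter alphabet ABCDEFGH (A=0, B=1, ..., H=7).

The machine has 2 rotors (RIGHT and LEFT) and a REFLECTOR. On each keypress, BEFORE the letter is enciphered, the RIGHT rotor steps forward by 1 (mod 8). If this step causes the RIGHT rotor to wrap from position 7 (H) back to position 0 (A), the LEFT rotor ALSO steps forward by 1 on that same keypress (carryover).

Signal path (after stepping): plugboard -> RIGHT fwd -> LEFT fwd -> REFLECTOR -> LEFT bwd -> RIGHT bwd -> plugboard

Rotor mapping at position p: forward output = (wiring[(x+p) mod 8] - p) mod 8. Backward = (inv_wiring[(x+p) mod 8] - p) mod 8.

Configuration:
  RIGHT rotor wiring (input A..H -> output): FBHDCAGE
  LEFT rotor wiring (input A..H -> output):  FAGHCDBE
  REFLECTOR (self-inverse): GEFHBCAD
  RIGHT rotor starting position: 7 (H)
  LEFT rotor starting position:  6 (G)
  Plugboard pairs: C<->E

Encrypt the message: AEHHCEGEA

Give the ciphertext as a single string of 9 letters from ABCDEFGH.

Char 1 ('A'): step: R->0, L->7 (L advanced); A->plug->A->R->F->L->D->refl->H->L'->D->R'->D->plug->D
Char 2 ('E'): step: R->1, L=7; E->plug->C->R->C->L->B->refl->E->L'->G->R'->B->plug->B
Char 3 ('H'): step: R->2, L=7; H->plug->H->R->H->L->C->refl->F->L'->A->R'->C->plug->E
Char 4 ('H'): step: R->3, L=7; H->plug->H->R->E->L->A->refl->G->L'->B->R'->E->plug->C
Char 5 ('C'): step: R->4, L=7; C->plug->E->R->B->L->G->refl->A->L'->E->R'->B->plug->B
Char 6 ('E'): step: R->5, L=7; E->plug->C->R->H->L->C->refl->F->L'->A->R'->D->plug->D
Char 7 ('G'): step: R->6, L=7; G->plug->G->R->E->L->A->refl->G->L'->B->R'->E->plug->C
Char 8 ('E'): step: R->7, L=7; E->plug->C->R->C->L->B->refl->E->L'->G->R'->B->plug->B
Char 9 ('A'): step: R->0, L->0 (L advanced); A->plug->A->R->F->L->D->refl->H->L'->D->R'->D->plug->D

Answer: DBECBDCBD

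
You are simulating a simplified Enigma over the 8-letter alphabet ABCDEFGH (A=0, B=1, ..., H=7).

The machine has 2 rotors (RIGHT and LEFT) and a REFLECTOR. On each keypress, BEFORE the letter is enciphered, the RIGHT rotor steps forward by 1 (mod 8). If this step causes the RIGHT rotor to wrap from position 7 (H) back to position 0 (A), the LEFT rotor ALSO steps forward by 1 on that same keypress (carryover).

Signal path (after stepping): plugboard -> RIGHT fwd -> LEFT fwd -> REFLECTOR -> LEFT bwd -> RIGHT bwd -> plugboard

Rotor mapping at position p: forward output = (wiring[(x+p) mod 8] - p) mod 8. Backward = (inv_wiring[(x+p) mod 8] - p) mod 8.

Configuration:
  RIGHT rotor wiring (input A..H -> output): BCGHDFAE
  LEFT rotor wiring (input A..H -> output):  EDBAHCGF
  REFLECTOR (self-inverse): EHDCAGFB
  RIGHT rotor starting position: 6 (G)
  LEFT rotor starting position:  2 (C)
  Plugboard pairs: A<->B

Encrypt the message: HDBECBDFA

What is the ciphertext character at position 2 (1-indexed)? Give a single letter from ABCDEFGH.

Char 1 ('H'): step: R->7, L=2; H->plug->H->R->B->L->G->refl->F->L'->C->R'->B->plug->A
Char 2 ('D'): step: R->0, L->3 (L advanced); D->plug->D->R->H->L->G->refl->F->L'->A->R'->G->plug->G

G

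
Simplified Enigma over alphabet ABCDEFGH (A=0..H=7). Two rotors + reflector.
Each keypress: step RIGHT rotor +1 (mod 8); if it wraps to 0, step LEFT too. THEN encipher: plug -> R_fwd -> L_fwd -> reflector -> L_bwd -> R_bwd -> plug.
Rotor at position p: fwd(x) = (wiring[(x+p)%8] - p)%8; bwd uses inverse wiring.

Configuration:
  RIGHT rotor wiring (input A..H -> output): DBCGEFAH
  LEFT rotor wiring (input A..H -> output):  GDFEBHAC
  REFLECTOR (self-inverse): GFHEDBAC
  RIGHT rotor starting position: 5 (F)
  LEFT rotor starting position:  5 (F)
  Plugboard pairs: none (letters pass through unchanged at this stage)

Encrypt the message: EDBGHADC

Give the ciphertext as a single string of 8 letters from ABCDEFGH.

Answer: CCDBDHEF

Derivation:
Char 1 ('E'): step: R->6, L=5; E->plug->E->R->E->L->G->refl->A->L'->F->R'->C->plug->C
Char 2 ('D'): step: R->7, L=5; D->plug->D->R->D->L->B->refl->F->L'->C->R'->C->plug->C
Char 3 ('B'): step: R->0, L->6 (L advanced); B->plug->B->R->B->L->E->refl->D->L'->G->R'->D->plug->D
Char 4 ('G'): step: R->1, L=6; G->plug->G->R->G->L->D->refl->E->L'->B->R'->B->plug->B
Char 5 ('H'): step: R->2, L=6; H->plug->H->R->H->L->B->refl->F->L'->D->R'->D->plug->D
Char 6 ('A'): step: R->3, L=6; A->plug->A->R->D->L->F->refl->B->L'->H->R'->H->plug->H
Char 7 ('D'): step: R->4, L=6; D->plug->D->R->D->L->F->refl->B->L'->H->R'->E->plug->E
Char 8 ('C'): step: R->5, L=6; C->plug->C->R->C->L->A->refl->G->L'->F->R'->F->plug->F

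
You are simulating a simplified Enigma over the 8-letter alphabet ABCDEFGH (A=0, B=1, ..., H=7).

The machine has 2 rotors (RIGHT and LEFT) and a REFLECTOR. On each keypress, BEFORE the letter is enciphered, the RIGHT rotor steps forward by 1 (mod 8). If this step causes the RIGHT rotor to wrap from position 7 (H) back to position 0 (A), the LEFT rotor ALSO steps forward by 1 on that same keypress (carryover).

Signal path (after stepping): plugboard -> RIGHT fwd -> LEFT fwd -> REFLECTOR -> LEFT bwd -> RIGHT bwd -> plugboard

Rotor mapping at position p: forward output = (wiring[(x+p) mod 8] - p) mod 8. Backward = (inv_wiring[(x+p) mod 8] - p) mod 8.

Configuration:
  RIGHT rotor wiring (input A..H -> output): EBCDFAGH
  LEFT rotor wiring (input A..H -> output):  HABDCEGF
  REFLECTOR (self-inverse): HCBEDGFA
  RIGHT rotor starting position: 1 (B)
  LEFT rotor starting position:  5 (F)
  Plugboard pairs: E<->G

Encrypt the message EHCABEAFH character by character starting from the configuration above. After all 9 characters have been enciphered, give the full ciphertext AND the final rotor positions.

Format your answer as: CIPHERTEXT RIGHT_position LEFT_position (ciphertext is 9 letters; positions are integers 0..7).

Char 1 ('E'): step: R->2, L=5; E->plug->G->R->C->L->A->refl->H->L'->A->R'->A->plug->A
Char 2 ('H'): step: R->3, L=5; H->plug->H->R->H->L->F->refl->G->L'->G->R'->G->plug->E
Char 3 ('C'): step: R->4, L=5; C->plug->C->R->C->L->A->refl->H->L'->A->R'->E->plug->G
Char 4 ('A'): step: R->5, L=5; A->plug->A->R->D->L->C->refl->B->L'->B->R'->B->plug->B
Char 5 ('B'): step: R->6, L=5; B->plug->B->R->B->L->B->refl->C->L'->D->R'->D->plug->D
Char 6 ('E'): step: R->7, L=5; E->plug->G->R->B->L->B->refl->C->L'->D->R'->D->plug->D
Char 7 ('A'): step: R->0, L->6 (L advanced); A->plug->A->R->E->L->D->refl->E->L'->G->R'->G->plug->E
Char 8 ('F'): step: R->1, L=6; F->plug->F->R->F->L->F->refl->G->L'->H->R'->E->plug->G
Char 9 ('H'): step: R->2, L=6; H->plug->H->R->H->L->G->refl->F->L'->F->R'->F->plug->F
Final: ciphertext=AEGBDDEGF, RIGHT=2, LEFT=6

Answer: AEGBDDEGF 2 6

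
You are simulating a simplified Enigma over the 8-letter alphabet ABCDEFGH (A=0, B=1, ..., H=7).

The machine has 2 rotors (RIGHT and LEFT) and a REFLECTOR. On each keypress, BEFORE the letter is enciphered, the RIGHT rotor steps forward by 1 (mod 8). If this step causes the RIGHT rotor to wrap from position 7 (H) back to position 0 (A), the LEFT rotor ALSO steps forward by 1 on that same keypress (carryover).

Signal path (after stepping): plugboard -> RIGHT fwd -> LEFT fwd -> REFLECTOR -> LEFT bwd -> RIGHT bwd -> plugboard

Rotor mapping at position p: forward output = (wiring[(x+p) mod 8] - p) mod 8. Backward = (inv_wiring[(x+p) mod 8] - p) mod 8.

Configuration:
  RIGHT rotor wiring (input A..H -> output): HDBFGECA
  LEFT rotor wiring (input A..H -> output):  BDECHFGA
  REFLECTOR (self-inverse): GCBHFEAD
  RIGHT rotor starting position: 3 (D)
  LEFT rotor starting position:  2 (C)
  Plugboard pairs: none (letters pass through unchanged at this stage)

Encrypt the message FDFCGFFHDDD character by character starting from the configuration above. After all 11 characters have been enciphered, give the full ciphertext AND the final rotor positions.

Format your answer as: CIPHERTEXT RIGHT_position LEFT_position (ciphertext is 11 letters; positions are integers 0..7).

Char 1 ('F'): step: R->4, L=2; F->plug->F->R->H->L->B->refl->C->L'->A->R'->B->plug->B
Char 2 ('D'): step: R->5, L=2; D->plug->D->R->C->L->F->refl->E->L'->E->R'->F->plug->F
Char 3 ('F'): step: R->6, L=2; F->plug->F->R->H->L->B->refl->C->L'->A->R'->G->plug->G
Char 4 ('C'): step: R->7, L=2; C->plug->C->R->E->L->E->refl->F->L'->C->R'->D->plug->D
Char 5 ('G'): step: R->0, L->3 (L advanced); G->plug->G->R->C->L->C->refl->B->L'->H->R'->A->plug->A
Char 6 ('F'): step: R->1, L=3; F->plug->F->R->B->L->E->refl->F->L'->E->R'->C->plug->C
Char 7 ('F'): step: R->2, L=3; F->plug->F->R->G->L->A->refl->G->L'->F->R'->G->plug->G
Char 8 ('H'): step: R->3, L=3; H->plug->H->R->G->L->A->refl->G->L'->F->R'->E->plug->E
Char 9 ('D'): step: R->4, L=3; D->plug->D->R->E->L->F->refl->E->L'->B->R'->H->plug->H
Char 10 ('D'): step: R->5, L=3; D->plug->D->R->C->L->C->refl->B->L'->H->R'->A->plug->A
Char 11 ('D'): step: R->6, L=3; D->plug->D->R->F->L->G->refl->A->L'->G->R'->H->plug->H
Final: ciphertext=BFGDACGEHAH, RIGHT=6, LEFT=3

Answer: BFGDACGEHAH 6 3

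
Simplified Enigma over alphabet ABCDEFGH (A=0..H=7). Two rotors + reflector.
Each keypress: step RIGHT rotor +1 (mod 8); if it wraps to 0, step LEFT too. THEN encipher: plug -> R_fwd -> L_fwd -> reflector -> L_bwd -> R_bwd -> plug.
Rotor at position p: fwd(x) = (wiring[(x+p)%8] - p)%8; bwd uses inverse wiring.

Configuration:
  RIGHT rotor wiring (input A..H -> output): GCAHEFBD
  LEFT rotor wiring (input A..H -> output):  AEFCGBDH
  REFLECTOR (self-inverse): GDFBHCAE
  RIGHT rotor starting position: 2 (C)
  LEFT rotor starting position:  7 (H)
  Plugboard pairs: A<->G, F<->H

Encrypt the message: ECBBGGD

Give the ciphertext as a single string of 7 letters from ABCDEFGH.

Char 1 ('E'): step: R->3, L=7; E->plug->E->R->A->L->A->refl->G->L'->D->R'->F->plug->H
Char 2 ('C'): step: R->4, L=7; C->plug->C->R->F->L->H->refl->E->L'->H->R'->D->plug->D
Char 3 ('B'): step: R->5, L=7; B->plug->B->R->E->L->D->refl->B->L'->B->R'->D->plug->D
Char 4 ('B'): step: R->6, L=7; B->plug->B->R->F->L->H->refl->E->L'->H->R'->H->plug->F
Char 5 ('G'): step: R->7, L=7; G->plug->A->R->E->L->D->refl->B->L'->B->R'->D->plug->D
Char 6 ('G'): step: R->0, L->0 (L advanced); G->plug->A->R->G->L->D->refl->B->L'->F->R'->F->plug->H
Char 7 ('D'): step: R->1, L=0; D->plug->D->R->D->L->C->refl->F->L'->C->R'->G->plug->A

Answer: HDDFDHA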